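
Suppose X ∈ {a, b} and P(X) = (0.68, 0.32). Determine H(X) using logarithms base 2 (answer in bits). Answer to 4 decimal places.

0.9044 bits

H(X) = −Σ p·log₂ p.
  −(0.68)·log₂(0.68) = 0.37835
  −(0.32)·log₂(0.32) = 0.52603
Sum: 0.37835 + 0.52603 = 0.9044 bits.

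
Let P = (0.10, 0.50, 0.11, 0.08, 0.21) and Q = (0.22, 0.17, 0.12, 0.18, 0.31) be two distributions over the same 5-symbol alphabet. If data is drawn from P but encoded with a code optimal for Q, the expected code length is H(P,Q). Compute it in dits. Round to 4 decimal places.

H(P,Q) = −Σ p·log₁₀ q.
  −0.10·log₁₀(0.22) = 0.06576
  −0.50·log₁₀(0.17) = 0.38478
  −0.11·log₁₀(0.12) = 0.10129
  −0.08·log₁₀(0.18) = 0.05958
  −0.21·log₁₀(0.31) = 0.10681
H(P,Q) = 0.7182 dits.

0.7182 dits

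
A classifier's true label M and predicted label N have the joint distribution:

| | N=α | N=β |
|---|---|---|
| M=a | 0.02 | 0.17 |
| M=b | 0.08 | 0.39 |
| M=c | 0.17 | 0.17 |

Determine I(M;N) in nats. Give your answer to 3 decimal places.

Marginals: p(M) = (0.1900, 0.4700, 0.3400), p(N) = (0.2700, 0.7300).
I(M;N) = H(M) + H(N) − H(M,N).
H(M) = 1.0372, H(N) = 0.5833, H(M,N) = 1.5512.
I(M;N) = 1.0372 + 0.5833 − 1.5512 = 0.069 nats.

0.069 nats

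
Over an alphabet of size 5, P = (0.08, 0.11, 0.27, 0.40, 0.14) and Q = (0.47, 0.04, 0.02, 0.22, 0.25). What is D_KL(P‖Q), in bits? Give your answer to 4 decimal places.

1.1979 bits

D(P‖Q) = Σ p·log₂(p/q).
  0.08·log₂(0.08/0.47) = -0.20437
  0.11·log₂(0.11/0.04) = 0.16054
  0.27·log₂(0.27/0.02) = 1.01382
  0.40·log₂(0.40/0.22) = 0.34500
  0.14·log₂(0.14/0.25) = -0.11711
D(P‖Q) = 1.1979 bits.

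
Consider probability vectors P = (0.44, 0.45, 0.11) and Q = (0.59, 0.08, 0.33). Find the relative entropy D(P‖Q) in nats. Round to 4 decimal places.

0.5273 nats

D(P‖Q) = Σ p·ln(p/q).
  0.44·ln(0.44/0.59) = -0.12907
  0.45·ln(0.45/0.08) = 0.77725
  0.11·ln(0.11/0.33) = -0.12085
D(P‖Q) = 0.5273 nats.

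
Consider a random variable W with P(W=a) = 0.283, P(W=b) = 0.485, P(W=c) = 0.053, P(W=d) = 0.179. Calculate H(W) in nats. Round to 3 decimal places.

H(W) = −Σ p·ln p.
  −(0.283)·ln(0.283) = 0.3572
  −(0.485)·ln(0.485) = 0.3509
  −(0.053)·ln(0.053) = 0.1557
  −(0.179)·ln(0.179) = 0.3079
Sum: 0.3572 + 0.3509 + 0.1557 + 0.3079 = 1.172 nats.

1.172 nats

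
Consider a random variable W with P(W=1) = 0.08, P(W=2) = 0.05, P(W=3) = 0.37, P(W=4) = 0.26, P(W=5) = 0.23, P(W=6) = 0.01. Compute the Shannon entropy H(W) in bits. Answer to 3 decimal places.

H(W) = −Σ p·log₂ p.
  −(0.08)·log₂(0.08) = 0.2915
  −(0.05)·log₂(0.05) = 0.2161
  −(0.37)·log₂(0.37) = 0.5307
  −(0.26)·log₂(0.26) = 0.5053
  −(0.23)·log₂(0.23) = 0.4877
  −(0.01)·log₂(0.01) = 0.0664
Sum: 0.2915 + 0.2161 + 0.5307 + 0.5053 + 0.4877 + 0.0664 = 2.098 bits.

2.098 bits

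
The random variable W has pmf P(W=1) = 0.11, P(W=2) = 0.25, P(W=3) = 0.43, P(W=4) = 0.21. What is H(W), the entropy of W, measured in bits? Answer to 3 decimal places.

H(W) = −Σ p·log₂ p.
  −(0.11)·log₂(0.11) = 0.3503
  −(0.25)·log₂(0.25) = 0.5000
  −(0.43)·log₂(0.43) = 0.5236
  −(0.21)·log₂(0.21) = 0.4728
Sum: 0.3503 + 0.5000 + 0.5236 + 0.4728 = 1.847 bits.

1.847 bits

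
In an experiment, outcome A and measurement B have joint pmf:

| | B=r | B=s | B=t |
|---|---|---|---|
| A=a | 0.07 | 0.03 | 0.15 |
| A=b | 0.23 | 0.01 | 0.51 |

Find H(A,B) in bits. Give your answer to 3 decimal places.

H(A,B) = −Σ p(x,y)·log₂ p(x,y) over all 6 cells.
  cell (a,r): −0.07·log₂0.07 = 0.2686
  cell (a,s): −0.03·log₂0.03 = 0.1518
  cell (a,t): −0.15·log₂0.15 = 0.4105
  cell (b,r): −0.23·log₂0.23 = 0.4877
  cell (b,s): −0.01·log₂0.01 = 0.0664
  cell (b,t): −0.51·log₂0.51 = 0.4954
Sum = 1.880 bits.

1.880 bits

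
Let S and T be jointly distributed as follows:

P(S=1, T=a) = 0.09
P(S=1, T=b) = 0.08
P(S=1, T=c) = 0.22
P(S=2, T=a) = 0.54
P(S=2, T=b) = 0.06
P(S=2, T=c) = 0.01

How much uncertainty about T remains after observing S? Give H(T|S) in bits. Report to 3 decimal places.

0.910 bits

Chain rule: H(T|S) = H(S,T) − H(S).
Marginals: p(S) = (0.3900, 0.6100), p(T) = (0.6300, 0.1400, 0.2300).
H(S,T) = 1.8748 bits; H(S) = 0.9648 bits.
H(T|S) = 1.8748 − 0.9648 = 0.910 bits.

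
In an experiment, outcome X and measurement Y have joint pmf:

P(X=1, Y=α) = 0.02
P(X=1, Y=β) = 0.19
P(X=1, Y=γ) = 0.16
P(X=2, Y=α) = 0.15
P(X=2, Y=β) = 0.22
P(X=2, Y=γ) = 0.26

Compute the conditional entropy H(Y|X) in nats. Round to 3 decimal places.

0.996 nats

Chain rule: H(Y|X) = H(X,Y) − H(X).
Marginals: p(X) = (0.3700, 0.6300), p(Y) = (0.1700, 0.4100, 0.4200).
H(X,Y) = 1.6549 nats; H(X) = 0.6590 nats.
H(Y|X) = 1.6549 − 0.6590 = 0.996 nats.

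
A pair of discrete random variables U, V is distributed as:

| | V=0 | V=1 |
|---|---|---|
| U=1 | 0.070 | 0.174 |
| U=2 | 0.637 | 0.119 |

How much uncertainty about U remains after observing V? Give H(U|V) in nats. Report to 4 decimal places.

0.4262 nats

Chain rule: H(U|V) = H(U,V) − H(V).
Marginals: p(U) = (0.2440, 0.7560), p(V) = (0.7070, 0.2930).
H(U,V) = 1.0310 nats; H(V) = 0.6048 nats.
H(U|V) = 1.0310 − 0.6048 = 0.4262 nats.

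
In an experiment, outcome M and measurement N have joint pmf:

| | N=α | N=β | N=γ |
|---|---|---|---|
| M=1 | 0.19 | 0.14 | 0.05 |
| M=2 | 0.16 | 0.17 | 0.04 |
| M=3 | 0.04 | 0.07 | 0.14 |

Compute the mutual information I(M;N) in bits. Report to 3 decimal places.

0.146 bits

Marginals: p(M) = (0.3800, 0.3700, 0.2500), p(N) = (0.3900, 0.3800, 0.2300).
I(M;N) = H(M) + H(N) − H(M,N).
H(M) = 1.5612, H(N) = 1.5479, H(M,N) = 2.9632.
I(M;N) = 1.5612 + 1.5479 − 2.9632 = 0.146 bits.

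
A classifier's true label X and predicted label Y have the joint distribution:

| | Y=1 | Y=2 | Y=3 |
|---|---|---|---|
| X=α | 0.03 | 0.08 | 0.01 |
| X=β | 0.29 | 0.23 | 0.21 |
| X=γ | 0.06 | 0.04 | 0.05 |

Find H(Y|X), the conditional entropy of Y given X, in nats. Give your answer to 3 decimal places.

Chain rule: H(Y|X) = H(X,Y) − H(X).
Marginals: p(X) = (0.1200, 0.7300, 0.1500), p(Y) = (0.3800, 0.3500, 0.2700).
H(X,Y) = 1.8254 nats; H(X) = 0.7687 nats.
H(Y|X) = 1.8254 − 0.7687 = 1.057 nats.

1.057 nats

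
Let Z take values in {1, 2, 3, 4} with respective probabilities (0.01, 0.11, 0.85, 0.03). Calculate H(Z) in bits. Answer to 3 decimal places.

0.768 bits

H(Z) = −Σ p·log₂ p.
  −(0.01)·log₂(0.01) = 0.0664
  −(0.11)·log₂(0.11) = 0.3503
  −(0.85)·log₂(0.85) = 0.1993
  −(0.03)·log₂(0.03) = 0.1518
Sum: 0.0664 + 0.3503 + 0.1993 + 0.1518 = 0.768 bits.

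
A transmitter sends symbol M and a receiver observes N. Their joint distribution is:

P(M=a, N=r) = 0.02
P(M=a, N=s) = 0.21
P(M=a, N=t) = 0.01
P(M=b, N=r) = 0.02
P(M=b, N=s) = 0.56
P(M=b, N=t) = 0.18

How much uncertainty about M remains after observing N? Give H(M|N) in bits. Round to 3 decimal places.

0.747 bits

Marginals: p(M) = (0.2400, 0.7600), p(N) = (0.0400, 0.7700, 0.1900).
H(M|N) = Σ p(N) · H(M|N=·).
  N=r: p=0.0400, H(M|N=r) = 1.0000
  N=s: p=0.7700, H(M|N=s) = 0.8454
  N=t: p=0.1900, H(M|N=t) = 0.2975
Weighted sum = 0.747 bits.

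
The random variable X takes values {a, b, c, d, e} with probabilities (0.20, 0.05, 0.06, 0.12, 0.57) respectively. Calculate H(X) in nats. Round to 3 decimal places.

H(X) = −Σ p·ln p.
  −(0.20)·ln(0.20) = 0.3219
  −(0.05)·ln(0.05) = 0.1498
  −(0.06)·ln(0.06) = 0.1688
  −(0.12)·ln(0.12) = 0.2544
  −(0.57)·ln(0.57) = 0.3204
Sum: 0.3219 + 0.1498 + 0.1688 + 0.2544 + 0.3204 = 1.215 nats.

1.215 nats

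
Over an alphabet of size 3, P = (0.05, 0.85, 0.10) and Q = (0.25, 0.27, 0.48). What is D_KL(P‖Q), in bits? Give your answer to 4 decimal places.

1.0639 bits

D(P‖Q) = Σ p·log₂(p/q).
  0.05·log₂(0.05/0.25) = -0.11610
  0.85·log₂(0.85/0.27) = 1.40633
  0.10·log₂(0.10/0.48) = -0.22630
D(P‖Q) = 1.0639 bits.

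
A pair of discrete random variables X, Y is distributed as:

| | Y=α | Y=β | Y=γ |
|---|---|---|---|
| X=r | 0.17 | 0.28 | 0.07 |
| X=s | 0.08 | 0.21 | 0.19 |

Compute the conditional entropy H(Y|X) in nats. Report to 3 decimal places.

0.997 nats

Marginals: p(X) = (0.5200, 0.4800), p(Y) = (0.2500, 0.4900, 0.2600).
H(Y|X) = Σ p(X) · H(Y|X=·).
  X=r: p=0.5200, H(Y|X=r) = 0.9688
  X=s: p=0.4800, H(Y|X=s) = 1.0271
Weighted sum = 0.997 nats.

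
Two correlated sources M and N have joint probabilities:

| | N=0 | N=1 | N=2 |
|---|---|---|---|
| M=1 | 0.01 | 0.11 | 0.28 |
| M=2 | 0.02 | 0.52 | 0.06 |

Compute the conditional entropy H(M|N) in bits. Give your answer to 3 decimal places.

0.677 bits

Chain rule: H(M|N) = H(M,N) − H(N).
Marginals: p(M) = (0.4000, 0.6000), p(N) = (0.0300, 0.6300, 0.3400).
H(M,N) = 1.7779 bits; H(N) = 1.1009 bits.
H(M|N) = 1.7779 − 1.1009 = 0.677 bits.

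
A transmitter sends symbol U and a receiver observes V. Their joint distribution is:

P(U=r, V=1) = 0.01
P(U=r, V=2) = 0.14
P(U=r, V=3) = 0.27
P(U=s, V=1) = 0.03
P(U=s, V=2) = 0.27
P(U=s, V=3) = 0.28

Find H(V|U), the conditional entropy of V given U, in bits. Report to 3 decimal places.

Chain rule: H(V|U) = H(U,V) − H(U).
Marginals: p(U) = (0.4200, 0.5800), p(V) = (0.0400, 0.4100, 0.5500).
H(U,V) = 2.1496 bits; H(U) = 0.9815 bits.
H(V|U) = 2.1496 − 0.9815 = 1.168 bits.

1.168 bits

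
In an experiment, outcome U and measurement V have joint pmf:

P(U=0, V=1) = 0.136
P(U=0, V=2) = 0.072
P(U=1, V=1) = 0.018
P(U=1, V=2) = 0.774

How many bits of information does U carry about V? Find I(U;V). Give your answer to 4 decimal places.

Marginals: p(U) = (0.2080, 0.7920), p(V) = (0.1540, 0.8460).
I(U;V) = H(U) + H(V) − H(U,V).
H(U) = 0.7376, H(V) = 0.6198, H(U,V) = 1.0551.
I(U;V) = 0.7376 + 0.6198 − 1.0551 = 0.3023 bits.

0.3023 bits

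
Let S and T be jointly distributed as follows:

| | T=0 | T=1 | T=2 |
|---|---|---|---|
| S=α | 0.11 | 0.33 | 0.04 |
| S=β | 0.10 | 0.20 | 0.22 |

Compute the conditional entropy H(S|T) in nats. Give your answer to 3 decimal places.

0.608 nats

Chain rule: H(S|T) = H(S,T) − H(T).
Marginals: p(S) = (0.4800, 0.5200), p(T) = (0.2100, 0.5300, 0.2600).
H(S,T) = 1.6227 nats; H(T) = 1.0145 nats.
H(S|T) = 1.6227 − 1.0145 = 0.608 nats.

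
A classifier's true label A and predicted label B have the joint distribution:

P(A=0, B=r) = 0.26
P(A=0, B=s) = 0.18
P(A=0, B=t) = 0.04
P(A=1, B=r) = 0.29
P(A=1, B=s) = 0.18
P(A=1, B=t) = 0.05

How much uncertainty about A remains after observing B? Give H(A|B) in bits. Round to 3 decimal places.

Marginals: p(A) = (0.4800, 0.5200), p(B) = (0.5500, 0.3600, 0.0900).
H(A|B) = Σ p(B) · H(A|B=·).
  B=r: p=0.5500, H(A|B=r) = 0.9979
  B=s: p=0.3600, H(A|B=s) = 1.0000
  B=t: p=0.0900, H(A|B=t) = 0.9911
Weighted sum = 0.998 bits.

0.998 bits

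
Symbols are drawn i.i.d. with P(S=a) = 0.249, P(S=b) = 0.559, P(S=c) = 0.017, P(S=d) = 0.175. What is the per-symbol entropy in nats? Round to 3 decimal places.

1.046 nats

H(S) = −Σ p·ln p.
  −(0.249)·ln(0.249) = 0.3462
  −(0.559)·ln(0.559) = 0.3251
  −(0.017)·ln(0.017) = 0.0693
  −(0.175)·ln(0.175) = 0.3050
Sum: 0.3462 + 0.3251 + 0.0693 + 0.3050 = 1.046 nats.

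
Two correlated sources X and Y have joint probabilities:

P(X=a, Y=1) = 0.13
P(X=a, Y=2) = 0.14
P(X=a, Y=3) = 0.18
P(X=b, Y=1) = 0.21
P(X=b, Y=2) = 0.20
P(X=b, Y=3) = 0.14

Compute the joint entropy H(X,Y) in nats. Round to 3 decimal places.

H(X,Y) = −Σ p(x,y)·ln p(x,y) over all 6 cells.
  cell (a,1): −0.13·ln0.13 = 0.2652
  cell (a,2): −0.14·ln0.14 = 0.2753
  cell (a,3): −0.18·ln0.18 = 0.3087
  cell (b,1): −0.21·ln0.21 = 0.3277
  cell (b,2): −0.20·ln0.20 = 0.3219
  cell (b,3): −0.14·ln0.14 = 0.2753
Sum = 1.774 nats.

1.774 nats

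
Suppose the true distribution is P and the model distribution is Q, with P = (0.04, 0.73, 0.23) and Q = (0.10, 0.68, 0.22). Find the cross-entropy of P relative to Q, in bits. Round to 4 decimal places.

1.0415 bits

H(P,Q) = −Σ p·log₂ q.
  −0.04·log₂(0.10) = 0.13288
  −0.73·log₂(0.68) = 0.40617
  −0.23·log₂(0.22) = 0.50242
H(P,Q) = 1.0415 bits.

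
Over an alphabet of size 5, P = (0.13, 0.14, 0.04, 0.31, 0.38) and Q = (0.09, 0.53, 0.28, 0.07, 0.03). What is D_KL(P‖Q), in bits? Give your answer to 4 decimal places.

D(P‖Q) = Σ p·log₂(p/q).
  0.13·log₂(0.13/0.09) = 0.06897
  0.14·log₂(0.14/0.53) = -0.26888
  0.04·log₂(0.04/0.28) = -0.11229
  0.31·log₂(0.31/0.07) = 0.66552
  0.38·log₂(0.38/0.03) = 1.39193
D(P‖Q) = 1.7452 bits.

1.7452 bits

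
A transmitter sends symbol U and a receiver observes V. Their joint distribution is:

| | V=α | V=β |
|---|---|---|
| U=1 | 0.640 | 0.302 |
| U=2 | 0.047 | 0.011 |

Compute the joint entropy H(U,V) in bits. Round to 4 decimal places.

1.2126 bits

H(U,V) = −Σ p(x,y)·log₂ p(x,y) over all 4 cells.
  cell (1,α): −0.640·log₂0.640 = 0.41207
  cell (1,β): −0.302·log₂0.302 = 0.52167
  cell (2,α): −0.047·log₂0.047 = 0.20733
  cell (2,β): −0.011·log₂0.011 = 0.07157
Sum = 1.2126 bits.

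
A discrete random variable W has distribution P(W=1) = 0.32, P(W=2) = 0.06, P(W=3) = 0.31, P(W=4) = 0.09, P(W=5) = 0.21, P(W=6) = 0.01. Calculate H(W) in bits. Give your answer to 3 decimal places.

H(W) = −Σ p·log₂ p.
  −(0.32)·log₂(0.32) = 0.5260
  −(0.06)·log₂(0.06) = 0.2435
  −(0.31)·log₂(0.31) = 0.5238
  −(0.09)·log₂(0.09) = 0.3127
  −(0.21)·log₂(0.21) = 0.4728
  −(0.01)·log₂(0.01) = 0.0664
Sum: 0.5260 + 0.2435 + 0.5238 + 0.3127 + 0.4728 + 0.0664 = 2.145 bits.

2.145 bits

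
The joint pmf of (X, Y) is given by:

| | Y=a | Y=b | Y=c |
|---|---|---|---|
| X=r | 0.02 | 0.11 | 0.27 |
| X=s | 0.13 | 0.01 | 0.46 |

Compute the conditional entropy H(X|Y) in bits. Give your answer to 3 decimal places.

0.829 bits

Marginals: p(X) = (0.4000, 0.6000), p(Y) = (0.1500, 0.1200, 0.7300).
H(X|Y) = Σ p(Y) · H(X|Y=·).
  Y=a: p=0.1500, H(X|Y=a) = 0.5665
  Y=b: p=0.1200, H(X|Y=b) = 0.4138
  Y=c: p=0.7300, H(X|Y=c) = 0.9506
Weighted sum = 0.829 bits.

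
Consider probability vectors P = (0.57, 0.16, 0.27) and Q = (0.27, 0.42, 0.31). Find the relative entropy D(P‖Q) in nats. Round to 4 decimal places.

D(P‖Q) = Σ p·ln(p/q).
  0.57·ln(0.57/0.27) = 0.42591
  0.16·ln(0.16/0.42) = -0.15441
  0.27·ln(0.27/0.31) = -0.03730
D(P‖Q) = 0.2342 nats.

0.2342 nats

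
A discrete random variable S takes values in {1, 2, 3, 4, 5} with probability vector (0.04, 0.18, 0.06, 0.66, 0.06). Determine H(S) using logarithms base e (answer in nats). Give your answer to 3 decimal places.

1.049 nats

H(S) = −Σ p·ln p.
  −(0.04)·ln(0.04) = 0.1288
  −(0.18)·ln(0.18) = 0.3087
  −(0.06)·ln(0.06) = 0.1688
  −(0.66)·ln(0.66) = 0.2742
  −(0.06)·ln(0.06) = 0.1688
Sum: 0.1288 + 0.3087 + 0.1688 + 0.2742 + 0.1688 = 1.049 nats.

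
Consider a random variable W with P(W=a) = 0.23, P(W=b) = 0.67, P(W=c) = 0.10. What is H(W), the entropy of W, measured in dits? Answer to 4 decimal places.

0.3633 dits

H(W) = −Σ p·log₁₀ p.
  −(0.23)·log₁₀(0.23) = 0.14680
  −(0.67)·log₁₀(0.67) = 0.11653
  −(0.10)·log₁₀(0.10) = 0.10000
Sum: 0.14680 + 0.11653 + 0.10000 = 0.3633 dits.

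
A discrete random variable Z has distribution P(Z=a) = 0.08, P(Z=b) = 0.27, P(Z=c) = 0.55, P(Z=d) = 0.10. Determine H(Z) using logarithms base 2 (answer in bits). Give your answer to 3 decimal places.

1.608 bits

H(Z) = −Σ p·log₂ p.
  −(0.08)·log₂(0.08) = 0.2915
  −(0.27)·log₂(0.27) = 0.5100
  −(0.55)·log₂(0.55) = 0.4744
  −(0.10)·log₂(0.10) = 0.3322
Sum: 0.2915 + 0.5100 + 0.4744 + 0.3322 = 1.608 bits.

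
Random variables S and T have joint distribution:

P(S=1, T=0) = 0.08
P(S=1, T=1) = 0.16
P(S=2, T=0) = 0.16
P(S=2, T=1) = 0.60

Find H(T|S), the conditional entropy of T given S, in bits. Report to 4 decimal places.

Chain rule: H(T|S) = H(S,T) − H(S).
Marginals: p(S) = (0.2400, 0.7600), p(T) = (0.2400, 0.7600).
H(S,T) = 1.5797 bits; H(S) = 0.7950 bits.
H(T|S) = 1.5797 − 0.7950 = 0.7847 bits.

0.7847 bits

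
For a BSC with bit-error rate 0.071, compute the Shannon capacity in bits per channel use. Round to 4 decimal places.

0.6304 bits

Binary symmetric channel: C = 1 − h₂(ε) where h₂ is the binary entropy function.
h₂(0.071) = −0.071·log₂0.071 − 0.929·log₂0.929 = 0.3696.
C = 1 − 0.3696 = 0.6304 bits per channel use.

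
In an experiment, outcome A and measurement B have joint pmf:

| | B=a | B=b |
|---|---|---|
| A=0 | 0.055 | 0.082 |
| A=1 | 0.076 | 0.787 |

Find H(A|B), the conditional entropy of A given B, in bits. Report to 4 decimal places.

0.5204 bits

Marginals: p(A) = (0.1370, 0.8630), p(B) = (0.1310, 0.8690).
H(A|B) = Σ p(B) · H(A|B=·).
  B=a: p=0.1310, H(A|B=a) = 0.9814
  B=b: p=0.8690, H(A|B=b) = 0.4509
Weighted sum = 0.5204 bits.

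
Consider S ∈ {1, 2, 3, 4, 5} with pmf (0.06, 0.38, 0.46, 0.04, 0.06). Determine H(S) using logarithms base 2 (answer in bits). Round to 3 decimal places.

1.719 bits

H(S) = −Σ p·log₂ p.
  −(0.06)·log₂(0.06) = 0.2435
  −(0.38)·log₂(0.38) = 0.5305
  −(0.46)·log₂(0.46) = 0.5153
  −(0.04)·log₂(0.04) = 0.1858
  −(0.06)·log₂(0.06) = 0.2435
Sum: 0.2435 + 0.5305 + 0.5153 + 0.1858 + 0.2435 = 1.719 bits.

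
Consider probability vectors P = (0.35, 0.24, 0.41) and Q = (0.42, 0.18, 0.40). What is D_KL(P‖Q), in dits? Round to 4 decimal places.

D(P‖Q) = Σ p·log₁₀(p/q).
  0.35·log₁₀(0.35/0.42) = -0.02771
  0.24·log₁₀(0.24/0.18) = 0.02999
  0.41·log₁₀(0.41/0.40) = 0.00440
D(P‖Q) = 0.0067 dits.

0.0067 dits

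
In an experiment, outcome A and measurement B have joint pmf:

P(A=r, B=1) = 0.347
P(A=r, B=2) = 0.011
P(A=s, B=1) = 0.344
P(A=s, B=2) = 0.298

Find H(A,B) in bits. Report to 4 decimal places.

H(A,B) = −Σ p(x,y)·log₂ p(x,y) over all 4 cells.
  cell (r,1): −0.347·log₂0.347 = 0.52987
  cell (r,2): −0.011·log₂0.011 = 0.07157
  cell (s,1): −0.344·log₂0.344 = 0.52959
  cell (s,2): −0.298·log₂0.298 = 0.52049
Sum = 1.6515 bits.

1.6515 bits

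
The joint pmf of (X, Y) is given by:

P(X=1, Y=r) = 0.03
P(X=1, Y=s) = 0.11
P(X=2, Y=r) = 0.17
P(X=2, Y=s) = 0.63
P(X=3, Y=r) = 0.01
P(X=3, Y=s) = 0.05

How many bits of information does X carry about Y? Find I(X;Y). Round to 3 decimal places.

Marginals: p(X) = (0.1400, 0.8000, 0.0600), p(Y) = (0.2100, 0.7900).
I(X;Y) = H(X) + H(Y) − H(X,Y).
H(X) = 0.8982, H(Y) = 0.7415, H(X,Y) = 1.6391.
I(X;Y) = 0.8982 + 0.7415 − 1.6391 = 0.001 bits.

0.001 bits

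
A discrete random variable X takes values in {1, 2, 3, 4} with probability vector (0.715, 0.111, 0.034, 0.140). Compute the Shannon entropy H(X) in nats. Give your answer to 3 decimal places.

H(X) = −Σ p·ln p.
  −(0.715)·ln(0.715) = 0.2399
  −(0.111)·ln(0.111) = 0.2440
  −(0.034)·ln(0.034) = 0.1150
  −(0.140)·ln(0.140) = 0.2753
Sum: 0.2399 + 0.2440 + 0.1150 + 0.2753 = 0.874 nats.

0.874 nats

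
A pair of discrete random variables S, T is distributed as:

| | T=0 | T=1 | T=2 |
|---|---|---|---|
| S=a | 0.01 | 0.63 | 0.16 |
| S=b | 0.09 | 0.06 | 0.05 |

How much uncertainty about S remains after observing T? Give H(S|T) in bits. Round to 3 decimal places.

Chain rule: H(S|T) = H(S,T) − H(T).
Marginals: p(S) = (0.8000, 0.2000), p(T) = (0.1000, 0.6900, 0.2100).
H(S,T) = 1.6817 bits; H(T) = 1.1744 bits.
H(S|T) = 1.6817 − 1.1744 = 0.507 bits.

0.507 bits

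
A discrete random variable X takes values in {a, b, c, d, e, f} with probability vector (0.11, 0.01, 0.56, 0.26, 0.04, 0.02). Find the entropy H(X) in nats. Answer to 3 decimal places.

1.171 nats

H(X) = −Σ p·ln p.
  −(0.11)·ln(0.11) = 0.2428
  −(0.01)·ln(0.01) = 0.0461
  −(0.56)·ln(0.56) = 0.3247
  −(0.26)·ln(0.26) = 0.3502
  −(0.04)·ln(0.04) = 0.1288
  −(0.02)·ln(0.02) = 0.0782
Sum: 0.2428 + 0.0461 + 0.3247 + 0.3502 + 0.1288 + 0.0782 = 1.171 nats.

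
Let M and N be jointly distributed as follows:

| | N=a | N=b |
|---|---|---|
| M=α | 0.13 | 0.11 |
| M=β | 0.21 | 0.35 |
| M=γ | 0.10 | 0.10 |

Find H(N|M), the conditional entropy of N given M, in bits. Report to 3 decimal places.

0.973 bits

Chain rule: H(N|M) = H(M,N) − H(M).
Marginals: p(M) = (0.2400, 0.5600, 0.2000), p(N) = (0.4400, 0.5600).
H(M,N) = 2.4002 bits; H(M) = 1.4270 bits.
H(N|M) = 2.4002 − 1.4270 = 0.973 bits.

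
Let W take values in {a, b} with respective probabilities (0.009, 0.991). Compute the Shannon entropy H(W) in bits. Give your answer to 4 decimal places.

0.0741 bits

H(W) = −Σ p·log₂ p.
  −(0.009)·log₂(0.009) = 0.06116
  −(0.991)·log₂(0.991) = 0.01293
Sum: 0.06116 + 0.01293 = 0.0741 bits.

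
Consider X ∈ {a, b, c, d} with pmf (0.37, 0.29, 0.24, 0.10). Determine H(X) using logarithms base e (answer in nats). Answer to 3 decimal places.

H(X) = −Σ p·ln p.
  −(0.37)·ln(0.37) = 0.3679
  −(0.29)·ln(0.29) = 0.3590
  −(0.24)·ln(0.24) = 0.3425
  −(0.10)·ln(0.10) = 0.2303
Sum: 0.3679 + 0.3590 + 0.3425 + 0.2303 = 1.300 nats.

1.300 nats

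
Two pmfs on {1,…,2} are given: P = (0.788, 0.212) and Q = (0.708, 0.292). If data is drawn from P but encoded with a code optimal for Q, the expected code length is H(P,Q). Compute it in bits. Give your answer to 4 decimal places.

0.7691 bits

H(P,Q) = −Σ p·log₂ q.
  −0.788·log₂(0.708) = 0.39256
  −0.212·log₂(0.292) = 0.37650
H(P,Q) = 0.7691 bits.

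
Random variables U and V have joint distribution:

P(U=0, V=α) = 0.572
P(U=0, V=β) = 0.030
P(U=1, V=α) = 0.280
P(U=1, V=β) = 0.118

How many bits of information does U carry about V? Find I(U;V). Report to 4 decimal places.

0.0838 bits

Marginals: p(U) = (0.6020, 0.3980), p(V) = (0.8520, 0.1480).
I(U;V) = H(U) + H(V) − H(U,V).
H(U) = 0.9698, H(V) = 0.6048, H(U,V) = 1.4908.
I(U;V) = 0.9698 + 0.6048 − 1.4908 = 0.0838 bits.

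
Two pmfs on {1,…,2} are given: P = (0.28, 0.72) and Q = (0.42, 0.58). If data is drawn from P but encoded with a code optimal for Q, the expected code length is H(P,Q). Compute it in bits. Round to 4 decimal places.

0.9163 bits

H(P,Q) = −Σ p·log₂ q.
  −0.28·log₂(0.42) = 0.35043
  −0.72·log₂(0.58) = 0.56583
H(P,Q) = 0.9163 bits.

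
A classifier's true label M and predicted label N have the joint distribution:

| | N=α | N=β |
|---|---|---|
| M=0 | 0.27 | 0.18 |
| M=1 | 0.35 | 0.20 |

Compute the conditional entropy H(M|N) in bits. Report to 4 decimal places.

Marginals: p(M) = (0.4500, 0.5500), p(N) = (0.6200, 0.3800).
H(M|N) = Σ p(N) · H(M|N=·).
  N=α: p=0.6200, H(M|N=α) = 0.9880
  N=β: p=0.3800, H(M|N=β) = 0.9980
Weighted sum = 0.9918 bits.

0.9918 bits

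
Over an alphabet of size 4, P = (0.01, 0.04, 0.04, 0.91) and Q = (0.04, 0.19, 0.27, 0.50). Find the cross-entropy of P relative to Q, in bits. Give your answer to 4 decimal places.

1.1278 bits

H(P,Q) = −Σ p·log₂ q.
  −0.01·log₂(0.04) = 0.04644
  −0.04·log₂(0.19) = 0.09584
  −0.04·log₂(0.27) = 0.07556
  −0.91·log₂(0.50) = 0.91000
H(P,Q) = 1.1278 bits.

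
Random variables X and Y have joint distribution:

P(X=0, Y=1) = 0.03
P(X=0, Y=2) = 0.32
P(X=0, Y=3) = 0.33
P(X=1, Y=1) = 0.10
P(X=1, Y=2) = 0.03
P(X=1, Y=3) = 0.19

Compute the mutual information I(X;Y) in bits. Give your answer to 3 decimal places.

0.163 bits

Marginals: p(X) = (0.6800, 0.3200), p(Y) = (0.1300, 0.3500, 0.5200).
I(X;Y) = H(X) + H(Y) − H(X,Y).
H(X) = 0.9044, H(Y) = 1.4033, H(X,Y) = 2.1448.
I(X;Y) = 0.9044 + 1.4033 − 2.1448 = 0.163 bits.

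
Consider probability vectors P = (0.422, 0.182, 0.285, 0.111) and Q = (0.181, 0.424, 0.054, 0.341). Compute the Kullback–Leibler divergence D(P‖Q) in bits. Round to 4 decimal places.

0.7976 bits

D(P‖Q) = Σ p·log₂(p/q).
  0.422·log₂(0.422/0.181) = 0.51537
  0.182·log₂(0.182/0.424) = -0.22206
  0.285·log₂(0.285/0.054) = 0.68398
  0.111·log₂(0.111/0.341) = -0.17973
D(P‖Q) = 0.7976 bits.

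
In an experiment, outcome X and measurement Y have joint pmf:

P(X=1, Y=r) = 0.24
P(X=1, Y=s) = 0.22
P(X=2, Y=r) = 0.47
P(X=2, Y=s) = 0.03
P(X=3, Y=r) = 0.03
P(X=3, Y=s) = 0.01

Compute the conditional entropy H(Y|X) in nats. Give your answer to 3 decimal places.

0.454 nats

Chain rule: H(Y|X) = H(X,Y) − H(X).
Marginals: p(X) = (0.4600, 0.5000, 0.0400), p(Y) = (0.7400, 0.2600).
H(X,Y) = 1.2869 nats; H(X) = 0.8325 nats.
H(Y|X) = 1.2869 − 0.8325 = 0.454 nats.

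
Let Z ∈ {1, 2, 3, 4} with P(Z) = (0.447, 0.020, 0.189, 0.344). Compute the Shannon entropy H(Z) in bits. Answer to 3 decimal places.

H(Z) = −Σ p·log₂ p.
  −(0.447)·log₂(0.447) = 0.5193
  −(0.020)·log₂(0.020) = 0.1129
  −(0.189)·log₂(0.189) = 0.4543
  −(0.344)·log₂(0.344) = 0.5296
Sum: 0.5193 + 0.1129 + 0.4543 + 0.5296 = 1.616 bits.

1.616 bits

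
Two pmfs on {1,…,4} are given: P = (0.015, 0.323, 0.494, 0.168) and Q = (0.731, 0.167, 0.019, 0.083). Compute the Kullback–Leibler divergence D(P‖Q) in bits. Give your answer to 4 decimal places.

2.7162 bits

D(P‖Q) = Σ p·log₂(p/q).
  0.015·log₂(0.015/0.731) = -0.08410
  0.323·log₂(0.323/0.167) = 0.30739
  0.494·log₂(0.494/0.019) = 2.32202
  0.168·log₂(0.168/0.083) = 0.17090
D(P‖Q) = 2.7162 bits.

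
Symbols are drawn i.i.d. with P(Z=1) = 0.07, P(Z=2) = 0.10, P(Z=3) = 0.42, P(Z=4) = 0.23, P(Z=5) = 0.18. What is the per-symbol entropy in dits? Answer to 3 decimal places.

H(Z) = −Σ p·log₁₀ p.
  −(0.07)·log₁₀(0.07) = 0.0808
  −(0.10)·log₁₀(0.10) = 0.1000
  −(0.42)·log₁₀(0.42) = 0.1582
  −(0.23)·log₁₀(0.23) = 0.1468
  −(0.18)·log₁₀(0.18) = 0.1341
Sum: 0.0808 + 0.1000 + 0.1582 + 0.1468 + 0.1341 = 0.620 dits.

0.620 dits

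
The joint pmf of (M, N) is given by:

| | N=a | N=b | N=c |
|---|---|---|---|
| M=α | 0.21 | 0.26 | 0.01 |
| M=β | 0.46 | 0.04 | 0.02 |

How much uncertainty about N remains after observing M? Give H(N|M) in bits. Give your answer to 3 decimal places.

0.860 bits

Chain rule: H(N|M) = H(M,N) − H(M).
Marginals: p(M) = (0.4800, 0.5200), p(N) = (0.6700, 0.3000, 0.0300).
H(M,N) = 1.8585 bits; H(M) = 0.9988 bits.
H(N|M) = 1.8585 − 0.9988 = 0.860 bits.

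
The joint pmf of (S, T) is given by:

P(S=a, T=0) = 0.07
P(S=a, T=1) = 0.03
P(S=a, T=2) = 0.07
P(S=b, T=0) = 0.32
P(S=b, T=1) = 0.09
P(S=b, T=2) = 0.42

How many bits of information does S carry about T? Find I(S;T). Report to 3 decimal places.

0.006 bits

Marginals: p(S) = (0.1700, 0.8300), p(T) = (0.3900, 0.1200, 0.4900).
I(S;T) = H(S) + H(T) − H(S,T).
H(S) = 0.6577, H(T) = 1.4011, H(S,T) = 2.0532.
I(S;T) = 0.6577 + 1.4011 − 2.0532 = 0.006 bits.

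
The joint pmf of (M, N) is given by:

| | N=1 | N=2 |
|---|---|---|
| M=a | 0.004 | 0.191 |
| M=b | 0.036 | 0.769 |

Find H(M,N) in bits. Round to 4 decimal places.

H(M,N) = −Σ p(x,y)·log₂ p(x,y) over all 4 cells.
  cell (a,1): −0.004·log₂0.004 = 0.03186
  cell (a,2): −0.191·log₂0.191 = 0.45618
  cell (b,1): −0.036·log₂0.036 = 0.17265
  cell (b,2): −0.769·log₂0.769 = 0.29141
Sum = 0.9521 bits.

0.9521 bits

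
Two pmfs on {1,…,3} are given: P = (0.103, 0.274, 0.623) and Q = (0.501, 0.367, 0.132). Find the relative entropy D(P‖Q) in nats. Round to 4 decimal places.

0.7237 nats

D(P‖Q) = Σ p·ln(p/q).
  0.103·ln(0.103/0.501) = -0.16293
  0.274·ln(0.274/0.367) = -0.08007
  0.623·ln(0.623/0.132) = 0.96674
D(P‖Q) = 0.7237 nats.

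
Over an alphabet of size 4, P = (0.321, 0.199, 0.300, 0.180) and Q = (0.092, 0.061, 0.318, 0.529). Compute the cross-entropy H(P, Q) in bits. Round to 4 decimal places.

2.5692 bits

H(P,Q) = −Σ p·log₂ q.
  −0.321·log₂(0.092) = 1.10495
  −0.199·log₂(0.061) = 0.80297
  −0.300·log₂(0.318) = 0.49587
  −0.180·log₂(0.529) = 0.16536
H(P,Q) = 2.5692 bits.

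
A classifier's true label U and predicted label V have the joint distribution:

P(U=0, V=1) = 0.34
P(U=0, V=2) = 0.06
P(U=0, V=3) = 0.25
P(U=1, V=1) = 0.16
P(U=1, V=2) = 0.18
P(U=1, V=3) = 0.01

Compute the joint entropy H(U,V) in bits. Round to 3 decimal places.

H(U,V) = −Σ p(x,y)·log₂ p(x,y) over all 6 cells.
  cell (0,1): −0.34·log₂0.34 = 0.5292
  cell (0,2): −0.06·log₂0.06 = 0.2435
  cell (0,3): −0.25·log₂0.25 = 0.5000
  cell (1,1): −0.16·log₂0.16 = 0.4230
  cell (1,2): −0.18·log₂0.18 = 0.4453
  cell (1,3): −0.01·log₂0.01 = 0.0664
Sum = 2.207 bits.

2.207 bits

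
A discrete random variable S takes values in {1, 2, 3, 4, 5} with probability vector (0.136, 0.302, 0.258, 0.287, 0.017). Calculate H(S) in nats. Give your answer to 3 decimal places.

H(S) = −Σ p·ln p.
  −(0.136)·ln(0.136) = 0.2713
  −(0.302)·ln(0.302) = 0.3616
  −(0.258)·ln(0.258) = 0.3495
  −(0.287)·ln(0.287) = 0.3583
  −(0.017)·ln(0.017) = 0.0693
Sum: 0.2713 + 0.3616 + 0.3495 + 0.3583 + 0.0693 = 1.410 nats.

1.410 nats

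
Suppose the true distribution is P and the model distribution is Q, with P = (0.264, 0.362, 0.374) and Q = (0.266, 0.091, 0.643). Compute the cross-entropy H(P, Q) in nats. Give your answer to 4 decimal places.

1.3824 nats

H(P,Q) = −Σ p·ln q.
  −0.264·ln(0.266) = 0.34960
  −0.362·ln(0.091) = 0.86768
  −0.374·ln(0.643) = 0.16516
H(P,Q) = 1.3824 nats.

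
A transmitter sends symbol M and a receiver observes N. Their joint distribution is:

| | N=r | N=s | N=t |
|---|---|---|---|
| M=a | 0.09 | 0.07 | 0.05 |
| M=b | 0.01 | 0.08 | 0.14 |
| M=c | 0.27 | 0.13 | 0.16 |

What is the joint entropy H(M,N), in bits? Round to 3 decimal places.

2.868 bits

H(M,N) = −Σ p(x,y)·log₂ p(x,y) over all 9 cells.
  cell (a,r): −0.09·log₂0.09 = 0.3127
  cell (a,s): −0.07·log₂0.07 = 0.2686
  cell (a,t): −0.05·log₂0.05 = 0.2161
  cell (b,r): −0.01·log₂0.01 = 0.0664
  cell (b,s): −0.08·log₂0.08 = 0.2915
  cell (b,t): −0.14·log₂0.14 = 0.3971
  cell (c,r): −0.27·log₂0.27 = 0.5100
  cell (c,s): −0.13·log₂0.13 = 0.3826
  cell (c,t): −0.16·log₂0.16 = 0.4230
Sum = 2.868 bits.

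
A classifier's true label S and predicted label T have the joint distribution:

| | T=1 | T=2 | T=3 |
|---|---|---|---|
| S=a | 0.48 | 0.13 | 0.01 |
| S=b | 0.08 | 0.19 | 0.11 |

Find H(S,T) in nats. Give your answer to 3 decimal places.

H(S,T) = −Σ p(x,y)·ln p(x,y) over all 6 cells.
  cell (a,1): −0.48·ln0.48 = 0.3523
  cell (a,2): −0.13·ln0.13 = 0.2652
  cell (a,3): −0.01·ln0.01 = 0.0461
  cell (b,1): −0.08·ln0.08 = 0.2021
  cell (b,2): −0.19·ln0.19 = 0.3155
  cell (b,3): −0.11·ln0.11 = 0.2428
Sum = 1.424 nats.

1.424 nats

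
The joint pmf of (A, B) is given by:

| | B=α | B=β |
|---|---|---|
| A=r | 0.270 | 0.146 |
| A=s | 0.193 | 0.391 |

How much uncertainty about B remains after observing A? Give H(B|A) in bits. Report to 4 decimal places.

0.9235 bits

Marginals: p(A) = (0.4160, 0.5840), p(B) = (0.4630, 0.5370).
H(B|A) = Σ p(A) · H(B|A=·).
  A=r: p=0.4160, H(B|A=r) = 0.9349
  A=s: p=0.5840, H(B|A=s) = 0.9154
Weighted sum = 0.9235 bits.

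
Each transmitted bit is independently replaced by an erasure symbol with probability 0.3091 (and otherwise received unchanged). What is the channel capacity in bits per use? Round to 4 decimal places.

Binary erasure channel: capacity C = 1 − ε.
C = 1 − 0.3091 = 0.6909 bits per channel use.

0.6909 bits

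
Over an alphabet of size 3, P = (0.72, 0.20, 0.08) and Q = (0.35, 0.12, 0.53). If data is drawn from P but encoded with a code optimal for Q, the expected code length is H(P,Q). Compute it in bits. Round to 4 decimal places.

H(P,Q) = −Σ p·log₂ q.
  −0.72·log₂(0.35) = 1.09049
  −0.20·log₂(0.12) = 0.61178
  −0.08·log₂(0.53) = 0.07327
H(P,Q) = 1.7755 bits.

1.7755 bits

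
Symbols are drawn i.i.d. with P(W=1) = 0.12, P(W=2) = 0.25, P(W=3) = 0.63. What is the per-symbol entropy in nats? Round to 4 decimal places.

H(W) = −Σ p·ln p.
  −(0.12)·ln(0.12) = 0.25443
  −(0.25)·ln(0.25) = 0.34657
  −(0.63)·ln(0.63) = 0.29108
Sum: 0.25443 + 0.34657 + 0.29108 = 0.8921 nats.

0.8921 nats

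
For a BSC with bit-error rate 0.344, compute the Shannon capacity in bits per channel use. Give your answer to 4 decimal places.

Binary symmetric channel: C = 1 − h₂(ε) where h₂ is the binary entropy function.
h₂(0.344) = −0.344·log₂0.344 − 0.656·log₂0.656 = 0.9286.
C = 1 − 0.9286 = 0.0714 bits per channel use.

0.0714 bits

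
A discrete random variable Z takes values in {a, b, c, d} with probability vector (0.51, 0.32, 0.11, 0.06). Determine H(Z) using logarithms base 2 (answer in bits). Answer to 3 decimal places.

H(Z) = −Σ p·log₂ p.
  −(0.51)·log₂(0.51) = 0.4954
  −(0.32)·log₂(0.32) = 0.5260
  −(0.11)·log₂(0.11) = 0.3503
  −(0.06)·log₂(0.06) = 0.2435
Sum: 0.4954 + 0.5260 + 0.3503 + 0.2435 = 1.615 bits.

1.615 bits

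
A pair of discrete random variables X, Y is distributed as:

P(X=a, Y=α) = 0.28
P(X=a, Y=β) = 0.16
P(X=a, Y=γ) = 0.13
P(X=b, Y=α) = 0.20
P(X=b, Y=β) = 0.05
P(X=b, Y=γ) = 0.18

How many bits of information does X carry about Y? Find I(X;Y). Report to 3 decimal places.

0.045 bits

Marginals: p(X) = (0.5700, 0.4300), p(Y) = (0.4800, 0.2100, 0.3100).
I(X;Y) = Σ p(x,y)·log₂[p(x,y)/(p(x)p(y))].
  (a,α): 0.28·log₂(1.0234) = 0.0093
  (a,β): 0.16·log₂(1.3367) = 0.0670
  (a,γ): 0.13·log₂(0.7357) = -0.0576
  (b,α): 0.20·log₂(0.9690) = -0.0091
  (b,β): 0.05·log₂(0.5537) = -0.0426
  (b,γ): 0.18·log₂(1.3503) = 0.0780
Sum = 0.045 bits.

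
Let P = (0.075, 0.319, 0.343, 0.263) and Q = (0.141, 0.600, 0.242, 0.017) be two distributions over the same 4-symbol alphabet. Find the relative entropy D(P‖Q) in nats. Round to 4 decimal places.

0.5911 nats

D(P‖Q) = Σ p·ln(p/q).
  0.075·ln(0.075/0.141) = -0.04735
  0.319·ln(0.319/0.600) = -0.20152
  0.343·ln(0.343/0.242) = 0.11964
  0.263·ln(0.263/0.017) = 0.72034
D(P‖Q) = 0.5911 nats.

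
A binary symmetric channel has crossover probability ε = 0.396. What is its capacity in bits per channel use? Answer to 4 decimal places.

0.0314 bits

Binary symmetric channel: C = 1 − h₂(ε) where h₂ is the binary entropy function.
h₂(0.396) = −0.396·log₂0.396 − 0.604·log₂0.604 = 0.9686.
C = 1 − 0.9686 = 0.0314 bits per channel use.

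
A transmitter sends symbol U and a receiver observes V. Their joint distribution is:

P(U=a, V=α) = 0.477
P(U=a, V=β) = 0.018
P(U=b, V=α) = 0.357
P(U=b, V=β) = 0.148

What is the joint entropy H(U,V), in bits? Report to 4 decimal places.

1.5522 bits

H(U,V) = −Σ p(x,y)·log₂ p(x,y) over all 4 cells.
  cell (a,α): −0.477·log₂0.477 = 0.50941
  cell (a,β): −0.018·log₂0.018 = 0.10433
  cell (b,α): −0.357·log₂0.357 = 0.53050
  cell (b,β): −0.148·log₂0.148 = 0.40794
Sum = 1.5522 bits.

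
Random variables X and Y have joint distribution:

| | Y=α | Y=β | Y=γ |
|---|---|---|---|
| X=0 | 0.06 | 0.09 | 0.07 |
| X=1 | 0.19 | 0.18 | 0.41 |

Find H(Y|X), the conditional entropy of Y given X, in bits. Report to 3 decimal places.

Marginals: p(X) = (0.2200, 0.7800), p(Y) = (0.2500, 0.2700, 0.4800).
H(Y|X) = Σ p(X) · H(Y|X=·).
  X=0: p=0.2200, H(Y|X=0) = 1.5644
  X=1: p=0.7800, H(Y|X=1) = 1.4722
Weighted sum = 1.492 bits.

1.492 bits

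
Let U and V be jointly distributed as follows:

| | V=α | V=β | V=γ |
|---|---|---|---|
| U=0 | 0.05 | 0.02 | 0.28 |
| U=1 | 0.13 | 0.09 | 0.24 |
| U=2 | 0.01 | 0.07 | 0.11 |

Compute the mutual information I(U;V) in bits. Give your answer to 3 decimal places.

Marginals: p(U) = (0.3500, 0.4600, 0.1900), p(V) = (0.1900, 0.1800, 0.6300).
I(U;V) = Σ p(x,y)·log₂[p(x,y)/(p(x)p(y))].
  (0,α): 0.05·log₂(0.7519) = -0.0206
  (0,β): 0.02·log₂(0.3175) = -0.0331
  (0,γ): 0.28·log₂(1.2698) = 0.0965
  (1,α): 0.13·log₂(1.4874) = 0.0745
  (1,β): 0.09·log₂(1.0870) = 0.0108
  (1,γ): 0.24·log₂(0.8282) = -0.0653
  (2,α): 0.01·log₂(0.2770) = -0.0185
  (2,β): 0.07·log₂(2.0468) = 0.0723
  (2,γ): 0.11·log₂(0.9190) = -0.0134
Sum = 0.103 bits.

0.103 bits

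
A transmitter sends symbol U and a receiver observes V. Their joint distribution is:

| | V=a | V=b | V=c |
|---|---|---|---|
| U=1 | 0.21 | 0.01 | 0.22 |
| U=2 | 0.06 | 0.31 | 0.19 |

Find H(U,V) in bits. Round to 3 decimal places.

2.242 bits

H(U,V) = −Σ p(x,y)·log₂ p(x,y) over all 6 cells.
  cell (1,a): −0.21·log₂0.21 = 0.4728
  cell (1,b): −0.01·log₂0.01 = 0.0664
  cell (1,c): −0.22·log₂0.22 = 0.4806
  cell (2,a): −0.06·log₂0.06 = 0.2435
  cell (2,b): −0.31·log₂0.31 = 0.5238
  cell (2,c): −0.19·log₂0.19 = 0.4552
Sum = 2.242 bits.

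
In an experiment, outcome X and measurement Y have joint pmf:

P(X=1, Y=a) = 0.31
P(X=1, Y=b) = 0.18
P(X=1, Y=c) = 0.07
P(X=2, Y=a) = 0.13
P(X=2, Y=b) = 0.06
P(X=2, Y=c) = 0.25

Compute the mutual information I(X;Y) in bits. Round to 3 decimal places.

Marginals: p(X) = (0.5600, 0.4400), p(Y) = (0.4400, 0.2400, 0.3200).
I(X;Y) = Σ p(x,y)·log₂[p(x,y)/(p(x)p(y))].
  (1,a): 0.31·log₂(1.2581) = 0.1027
  (1,b): 0.18·log₂(1.3393) = 0.0759
  (1,c): 0.07·log₂(0.3906) = -0.0949
  (2,a): 0.13·log₂(0.6715) = -0.0747
  (2,b): 0.06·log₂(0.5682) = -0.0489
  (2,c): 0.25·log₂(1.7756) = 0.2071
Sum = 0.167 bits.

0.167 bits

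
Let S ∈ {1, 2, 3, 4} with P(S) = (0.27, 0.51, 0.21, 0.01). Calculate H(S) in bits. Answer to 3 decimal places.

H(S) = −Σ p·log₂ p.
  −(0.27)·log₂(0.27) = 0.5100
  −(0.51)·log₂(0.51) = 0.4954
  −(0.21)·log₂(0.21) = 0.4728
  −(0.01)·log₂(0.01) = 0.0664
Sum: 0.5100 + 0.4954 + 0.4728 + 0.0664 = 1.545 bits.

1.545 bits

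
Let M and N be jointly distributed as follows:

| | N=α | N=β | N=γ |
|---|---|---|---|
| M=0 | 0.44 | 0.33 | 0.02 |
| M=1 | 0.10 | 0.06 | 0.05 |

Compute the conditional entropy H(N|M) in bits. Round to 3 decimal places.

Chain rule: H(N|M) = H(M,N) − H(M).
Marginals: p(M) = (0.7900, 0.2100), p(N) = (0.5400, 0.3900, 0.0700).
H(M,N) = 1.9537 bits; H(M) = 0.7415 bits.
H(N|M) = 1.9537 − 0.7415 = 1.212 bits.

1.212 bits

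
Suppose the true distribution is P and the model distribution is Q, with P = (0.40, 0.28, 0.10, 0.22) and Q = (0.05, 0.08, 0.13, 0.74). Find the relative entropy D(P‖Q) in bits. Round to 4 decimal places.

1.2832 bits

D(P‖Q) = Σ p·log₂(p/q).
  0.40·log₂(0.40/0.05) = 1.20000
  0.28·log₂(0.28/0.08) = 0.50606
  0.10·log₂(0.10/0.13) = -0.03785
  0.22·log₂(0.22/0.74) = -0.38500
D(P‖Q) = 1.2832 bits.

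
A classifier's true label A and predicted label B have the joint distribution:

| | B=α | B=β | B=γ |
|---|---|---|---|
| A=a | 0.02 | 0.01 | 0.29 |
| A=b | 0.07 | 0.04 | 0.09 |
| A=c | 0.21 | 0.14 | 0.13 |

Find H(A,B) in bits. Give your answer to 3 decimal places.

2.717 bits

H(A,B) = −Σ p(x,y)·log₂ p(x,y) over all 9 cells.
  cell (a,α): −0.02·log₂0.02 = 0.1129
  cell (a,β): −0.01·log₂0.01 = 0.0664
  cell (a,γ): −0.29·log₂0.29 = 0.5179
  cell (b,α): −0.07·log₂0.07 = 0.2686
  cell (b,β): −0.04·log₂0.04 = 0.1858
  cell (b,γ): −0.09·log₂0.09 = 0.3127
  cell (c,α): −0.21·log₂0.21 = 0.4728
  cell (c,β): −0.14·log₂0.14 = 0.3971
  cell (c,γ): −0.13·log₂0.13 = 0.3826
Sum = 2.717 bits.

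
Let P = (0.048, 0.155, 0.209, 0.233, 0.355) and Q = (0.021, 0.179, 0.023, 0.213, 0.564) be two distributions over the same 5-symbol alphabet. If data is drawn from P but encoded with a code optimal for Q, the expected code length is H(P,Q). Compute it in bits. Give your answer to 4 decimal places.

2.6028 bits

H(P,Q) = −Σ p·log₂ q.
  −0.048·log₂(0.021) = 0.26753
  −0.155·log₂(0.179) = 0.38471
  −0.209·log₂(0.023) = 1.13742
  −0.233·log₂(0.213) = 0.51984
  −0.355·log₂(0.564) = 0.29331
H(P,Q) = 2.6028 bits.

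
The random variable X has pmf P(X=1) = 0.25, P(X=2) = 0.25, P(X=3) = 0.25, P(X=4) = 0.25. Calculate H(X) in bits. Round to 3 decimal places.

2.000 bits

H(X) = −Σ p·log₂ p.
  −(0.25)·log₂(0.25) = 0.5000
  −(0.25)·log₂(0.25) = 0.5000
  −(0.25)·log₂(0.25) = 0.5000
  −(0.25)·log₂(0.25) = 0.5000
Sum: 0.5000 + 0.5000 + 0.5000 + 0.5000 = 2.000 bits.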